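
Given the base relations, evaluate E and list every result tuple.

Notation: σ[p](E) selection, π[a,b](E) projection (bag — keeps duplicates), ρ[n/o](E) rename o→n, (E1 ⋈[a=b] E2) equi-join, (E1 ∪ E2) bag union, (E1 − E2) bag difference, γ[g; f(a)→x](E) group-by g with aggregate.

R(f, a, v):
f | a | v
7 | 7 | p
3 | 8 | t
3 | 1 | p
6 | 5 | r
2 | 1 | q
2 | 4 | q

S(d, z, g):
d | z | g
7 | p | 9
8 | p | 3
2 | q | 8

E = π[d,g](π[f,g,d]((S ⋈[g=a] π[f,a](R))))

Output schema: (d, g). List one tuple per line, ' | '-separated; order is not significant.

Per-node cardinality:
  S → 3
  R → 6
  π[f,a](R) → 6
  (S ⋈[g=a] π[f,a](R)) → 1
  π[f,g,d]((S ⋈[g=a] π[f,a](R))) → 1
  π[d,g](π[f,g,d]((S ⋈[g=a] π[f,a](R)))) → 1

== RESULT ==
d | g
2 | 8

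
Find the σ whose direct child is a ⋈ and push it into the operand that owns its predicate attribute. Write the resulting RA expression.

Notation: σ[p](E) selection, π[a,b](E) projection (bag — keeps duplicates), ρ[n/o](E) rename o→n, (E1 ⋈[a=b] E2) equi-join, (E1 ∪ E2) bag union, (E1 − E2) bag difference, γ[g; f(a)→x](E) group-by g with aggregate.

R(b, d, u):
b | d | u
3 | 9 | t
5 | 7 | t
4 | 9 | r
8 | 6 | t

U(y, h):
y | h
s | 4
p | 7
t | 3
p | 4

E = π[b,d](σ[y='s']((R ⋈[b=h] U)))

σ filters on y, owned by the right side.
E' = π[b,d]((R ⋈[b=h] σ[y='s'](U)))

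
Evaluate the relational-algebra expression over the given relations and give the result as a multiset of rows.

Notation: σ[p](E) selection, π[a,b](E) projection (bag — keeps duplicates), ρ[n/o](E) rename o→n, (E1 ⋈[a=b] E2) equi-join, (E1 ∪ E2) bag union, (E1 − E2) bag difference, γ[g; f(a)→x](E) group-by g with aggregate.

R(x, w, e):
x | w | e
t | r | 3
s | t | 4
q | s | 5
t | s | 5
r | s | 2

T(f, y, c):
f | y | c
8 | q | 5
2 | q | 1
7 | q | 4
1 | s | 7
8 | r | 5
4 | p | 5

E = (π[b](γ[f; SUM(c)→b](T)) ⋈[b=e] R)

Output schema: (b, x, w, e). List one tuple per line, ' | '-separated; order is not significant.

Subexpression sizes:
  T → 6
  γ[f; SUM(c)→b](T) → 5
  π[b](γ[f; SUM(c)→b](T)) → 5
  R → 5
  (π[b](γ[f; SUM(c)→b](T)) ⋈[b=e] R) → 3

== RESULT ==
b | x | w | e
4 | s | t | 4
5 | q | s | 5
5 | t | s | 5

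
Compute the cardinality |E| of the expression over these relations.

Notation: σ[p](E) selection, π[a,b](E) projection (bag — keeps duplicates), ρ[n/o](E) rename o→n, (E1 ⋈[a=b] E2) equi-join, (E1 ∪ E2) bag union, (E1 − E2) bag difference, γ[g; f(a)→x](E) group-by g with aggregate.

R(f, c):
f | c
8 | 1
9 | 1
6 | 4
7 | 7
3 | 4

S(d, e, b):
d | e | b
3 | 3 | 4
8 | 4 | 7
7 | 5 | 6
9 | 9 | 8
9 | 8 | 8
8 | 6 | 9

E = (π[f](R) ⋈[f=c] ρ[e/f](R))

Per-node cardinality:
  R → 5
  π[f](R) → 5
  R → 5
  ρ[e/f](R) → 5
  (π[f](R) ⋈[f=c] ρ[e/f](R)) → 1

|E| = 1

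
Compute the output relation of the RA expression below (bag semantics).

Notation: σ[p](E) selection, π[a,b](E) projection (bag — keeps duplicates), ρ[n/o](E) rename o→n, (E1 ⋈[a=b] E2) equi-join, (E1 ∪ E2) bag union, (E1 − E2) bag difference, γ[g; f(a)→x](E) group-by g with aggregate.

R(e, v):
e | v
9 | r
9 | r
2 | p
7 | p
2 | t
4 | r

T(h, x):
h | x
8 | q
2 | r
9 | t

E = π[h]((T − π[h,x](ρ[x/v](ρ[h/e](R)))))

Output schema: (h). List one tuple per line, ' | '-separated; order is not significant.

Stepwise |·|:
  T → 3
  R → 6
  ρ[h/e](R) → 6
  ρ[x/v](ρ[h/e](R)) → 6
  π[h,x](ρ[x/v](ρ[h/e](R))) → 6
  (T − π[h,x](ρ[x/v](ρ[h/e](R)))) → 3
  π[h]((T − π[h,x](ρ[x/v](ρ[h/e](R))))) → 3

== RESULT ==
h
2
8
9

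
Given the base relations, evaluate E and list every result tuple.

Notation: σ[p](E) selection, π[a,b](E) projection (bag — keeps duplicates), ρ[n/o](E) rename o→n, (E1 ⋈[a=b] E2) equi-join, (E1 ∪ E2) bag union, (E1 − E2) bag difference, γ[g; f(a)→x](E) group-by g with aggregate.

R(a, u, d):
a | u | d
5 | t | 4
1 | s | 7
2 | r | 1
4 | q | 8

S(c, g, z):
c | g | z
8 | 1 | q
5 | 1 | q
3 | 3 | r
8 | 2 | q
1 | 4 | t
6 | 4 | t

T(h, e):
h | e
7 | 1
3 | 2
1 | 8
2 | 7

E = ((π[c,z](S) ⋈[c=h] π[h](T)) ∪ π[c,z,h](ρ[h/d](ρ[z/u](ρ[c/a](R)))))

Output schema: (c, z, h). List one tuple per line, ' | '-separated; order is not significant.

Stepwise |·|:
  S → 6
  π[c,z](S) → 6
  T → 4
  π[h](T) → 4
  (π[c,z](S) ⋈[c=h] π[h](T)) → 2
  R → 4
  ρ[c/a](R) → 4
  ρ[z/u](ρ[c/a](R)) → 4
  ρ[h/d](ρ[z/u](ρ[c/a](R))) → 4
  π[c,z,h](ρ[h/d](ρ[z/u](ρ[c/a](R)))) → 4
  ((π[c,z](S) ⋈[c=h] π[h](T)) ∪ π[c,z,h](ρ[h/d](ρ[z/u](ρ[c/a](R))))) → 6

== RESULT ==
c | z | h
1 | s | 7
1 | t | 1
2 | r | 1
3 | r | 3
4 | q | 8
5 | t | 4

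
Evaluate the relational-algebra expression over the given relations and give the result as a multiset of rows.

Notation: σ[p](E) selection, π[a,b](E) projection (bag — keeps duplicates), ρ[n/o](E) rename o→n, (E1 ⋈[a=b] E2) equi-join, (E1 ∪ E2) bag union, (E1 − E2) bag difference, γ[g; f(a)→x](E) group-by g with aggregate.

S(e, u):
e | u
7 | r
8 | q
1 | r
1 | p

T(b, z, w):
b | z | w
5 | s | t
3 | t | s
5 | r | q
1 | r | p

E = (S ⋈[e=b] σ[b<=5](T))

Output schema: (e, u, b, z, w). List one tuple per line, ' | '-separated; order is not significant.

Stepwise |·|:
  S → 4
  T → 4
  σ[b<=5](T) → 4
  (S ⋈[e=b] σ[b<=5](T)) → 2

== RESULT ==
e | u | b | z | w
1 | p | 1 | r | p
1 | r | 1 | r | p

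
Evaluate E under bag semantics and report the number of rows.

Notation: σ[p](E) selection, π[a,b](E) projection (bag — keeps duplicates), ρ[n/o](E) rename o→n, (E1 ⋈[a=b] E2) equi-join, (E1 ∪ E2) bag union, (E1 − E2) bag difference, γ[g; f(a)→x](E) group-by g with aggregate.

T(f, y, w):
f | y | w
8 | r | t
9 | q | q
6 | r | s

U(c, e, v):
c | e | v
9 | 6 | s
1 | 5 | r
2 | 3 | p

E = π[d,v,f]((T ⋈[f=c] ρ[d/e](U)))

Stepwise |·|:
  T → 3
  U → 3
  ρ[d/e](U) → 3
  (T ⋈[f=c] ρ[d/e](U)) → 1
  π[d,v,f]((T ⋈[f=c] ρ[d/e](U))) → 1

|E| = 1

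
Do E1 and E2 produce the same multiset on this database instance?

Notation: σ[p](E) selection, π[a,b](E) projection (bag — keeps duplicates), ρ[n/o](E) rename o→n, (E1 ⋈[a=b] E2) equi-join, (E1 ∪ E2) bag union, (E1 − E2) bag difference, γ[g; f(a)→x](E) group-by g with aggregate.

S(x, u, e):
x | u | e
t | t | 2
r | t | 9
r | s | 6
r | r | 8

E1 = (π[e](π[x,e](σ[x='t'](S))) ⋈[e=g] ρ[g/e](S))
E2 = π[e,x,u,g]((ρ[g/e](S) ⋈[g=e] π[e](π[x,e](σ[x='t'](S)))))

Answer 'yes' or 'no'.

E1 stepwise |·|:
  S → 4
  σ[x='t'](S) → 1
  π[x,e](σ[x='t'](S)) → 1
  π[e](π[x,e](σ[x='t'](S))) → 1
  S → 4
  ρ[g/e](S) → 4
  (π[e](π[x,e](σ[x='t'](S))) ⋈[e=g] ρ[g/e](S)) → 1
E2 stepwise |·|:
  S → 4
  ρ[g/e](S) → 4
  S → 4
  σ[x='t'](S) → 1
  π[x,e](σ[x='t'](S)) → 1
  π[e](π[x,e](σ[x='t'](S))) → 1
  (ρ[g/e](S) ⋈[g=e] π[e](π[x,e](σ[x='t'](S)))) → 1
  π[e,x,u,g]((ρ[g/e](S) ⋈[g=e] π[e](π[x,e](σ[x='t'](S))))) → 1

E1 and E2 produce the same multiset:
e | x | u | g
2 | t | t | 2

yes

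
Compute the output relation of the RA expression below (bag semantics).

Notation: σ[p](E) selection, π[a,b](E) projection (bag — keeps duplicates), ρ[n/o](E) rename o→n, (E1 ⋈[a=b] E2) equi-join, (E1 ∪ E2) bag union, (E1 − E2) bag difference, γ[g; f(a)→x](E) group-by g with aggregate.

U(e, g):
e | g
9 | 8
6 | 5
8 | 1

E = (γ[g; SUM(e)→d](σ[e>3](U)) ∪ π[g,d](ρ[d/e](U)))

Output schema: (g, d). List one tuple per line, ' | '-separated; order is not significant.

Subexpression sizes:
  U → 3
  σ[e>3](U) → 3
  γ[g; SUM(e)→d](σ[e>3](U)) → 3
  U → 3
  ρ[d/e](U) → 3
  π[g,d](ρ[d/e](U)) → 3
  (γ[g; SUM(e)→d](σ[e>3](U)) ∪ π[g,d](ρ[d/e](U))) → 6

== RESULT ==
g | d
1 | 8
1 | 8
5 | 6
5 | 6
8 | 9
8 | 9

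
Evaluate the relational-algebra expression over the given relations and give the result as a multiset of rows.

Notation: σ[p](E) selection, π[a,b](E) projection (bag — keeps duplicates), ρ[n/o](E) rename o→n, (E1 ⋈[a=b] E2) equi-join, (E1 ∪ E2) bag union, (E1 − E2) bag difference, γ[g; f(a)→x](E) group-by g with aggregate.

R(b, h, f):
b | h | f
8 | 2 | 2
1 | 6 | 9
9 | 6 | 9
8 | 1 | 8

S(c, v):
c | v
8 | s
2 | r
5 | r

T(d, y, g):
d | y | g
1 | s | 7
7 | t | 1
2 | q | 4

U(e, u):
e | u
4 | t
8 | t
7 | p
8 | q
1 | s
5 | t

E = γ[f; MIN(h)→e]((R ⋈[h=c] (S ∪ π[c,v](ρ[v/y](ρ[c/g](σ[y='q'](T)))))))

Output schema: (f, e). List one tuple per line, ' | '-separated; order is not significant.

Subexpression sizes:
  R → 4
  S → 3
  T → 3
  σ[y='q'](T) → 1
  ρ[c/g](σ[y='q'](T)) → 1
  ρ[v/y](ρ[c/g](σ[y='q'](T))) → 1
  π[c,v](ρ[v/y](ρ[c/g](σ[y='q'](T)))) → 1
  (S ∪ π[c,v](ρ[v/y](ρ[c/g](σ[y='q'](T))))) → 4
  (R ⋈[h=c] (S ∪ π[c,v](ρ[v/y](ρ[c/g](σ[y='q'](T)))))) → 1
  γ[f; MIN(h)→e]((R ⋈[h=c] (S ∪ π[c,v](ρ[v/y](ρ[c/g](σ[y='q'](T))))))) → 1

== RESULT ==
f | e
2 | 2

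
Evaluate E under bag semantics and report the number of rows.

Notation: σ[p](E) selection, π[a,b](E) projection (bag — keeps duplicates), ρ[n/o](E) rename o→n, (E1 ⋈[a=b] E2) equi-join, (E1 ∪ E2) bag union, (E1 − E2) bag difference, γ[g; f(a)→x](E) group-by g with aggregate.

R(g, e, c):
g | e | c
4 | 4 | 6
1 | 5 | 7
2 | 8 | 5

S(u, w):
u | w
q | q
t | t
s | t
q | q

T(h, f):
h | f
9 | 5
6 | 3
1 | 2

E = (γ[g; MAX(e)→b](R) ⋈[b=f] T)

Per-node cardinality:
  R → 3
  γ[g; MAX(e)→b](R) → 3
  T → 3
  (γ[g; MAX(e)→b](R) ⋈[b=f] T) → 1

|E| = 1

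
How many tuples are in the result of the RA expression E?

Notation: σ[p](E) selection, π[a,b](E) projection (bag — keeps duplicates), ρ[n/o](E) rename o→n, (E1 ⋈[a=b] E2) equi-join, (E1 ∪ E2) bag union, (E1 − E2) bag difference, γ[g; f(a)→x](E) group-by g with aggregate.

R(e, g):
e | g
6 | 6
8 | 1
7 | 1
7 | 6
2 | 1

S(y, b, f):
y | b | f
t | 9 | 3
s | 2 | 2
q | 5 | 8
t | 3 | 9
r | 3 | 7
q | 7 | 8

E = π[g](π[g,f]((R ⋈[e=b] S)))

Subexpression sizes:
  R → 5
  S → 6
  (R ⋈[e=b] S) → 3
  π[g,f]((R ⋈[e=b] S)) → 3
  π[g](π[g,f]((R ⋈[e=b] S))) → 3

|E| = 3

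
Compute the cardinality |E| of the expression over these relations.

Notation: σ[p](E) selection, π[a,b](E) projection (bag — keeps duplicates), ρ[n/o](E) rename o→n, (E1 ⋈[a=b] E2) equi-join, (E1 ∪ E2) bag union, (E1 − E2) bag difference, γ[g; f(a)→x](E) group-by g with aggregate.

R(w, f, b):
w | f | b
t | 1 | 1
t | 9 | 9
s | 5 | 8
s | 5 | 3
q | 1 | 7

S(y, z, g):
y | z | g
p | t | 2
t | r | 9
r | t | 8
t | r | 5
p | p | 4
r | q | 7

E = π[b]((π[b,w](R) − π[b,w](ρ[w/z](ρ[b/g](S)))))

Per-node cardinality:
  R → 5
  π[b,w](R) → 5
  S → 6
  ρ[b/g](S) → 6
  ρ[w/z](ρ[b/g](S)) → 6
  π[b,w](ρ[w/z](ρ[b/g](S))) → 6
  (π[b,w](R) − π[b,w](ρ[w/z](ρ[b/g](S)))) → 4
  π[b]((π[b,w](R) − π[b,w](ρ[w/z](ρ[b/g](S))))) → 4

|E| = 4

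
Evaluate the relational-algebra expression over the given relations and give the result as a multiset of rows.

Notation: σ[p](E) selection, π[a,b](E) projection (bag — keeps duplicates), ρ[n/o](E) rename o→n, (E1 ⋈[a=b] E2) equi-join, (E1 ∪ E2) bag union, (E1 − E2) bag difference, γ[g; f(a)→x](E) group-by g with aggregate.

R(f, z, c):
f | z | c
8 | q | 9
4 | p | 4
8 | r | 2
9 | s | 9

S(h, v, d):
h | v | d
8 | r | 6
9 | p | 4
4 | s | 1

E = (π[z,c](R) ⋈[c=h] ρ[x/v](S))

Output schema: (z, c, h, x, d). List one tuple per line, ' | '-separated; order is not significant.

Stepwise |·|:
  R → 4
  π[z,c](R) → 4
  S → 3
  ρ[x/v](S) → 3
  (π[z,c](R) ⋈[c=h] ρ[x/v](S)) → 3

== RESULT ==
z | c | h | x | d
p | 4 | 4 | s | 1
q | 9 | 9 | p | 4
s | 9 | 9 | p | 4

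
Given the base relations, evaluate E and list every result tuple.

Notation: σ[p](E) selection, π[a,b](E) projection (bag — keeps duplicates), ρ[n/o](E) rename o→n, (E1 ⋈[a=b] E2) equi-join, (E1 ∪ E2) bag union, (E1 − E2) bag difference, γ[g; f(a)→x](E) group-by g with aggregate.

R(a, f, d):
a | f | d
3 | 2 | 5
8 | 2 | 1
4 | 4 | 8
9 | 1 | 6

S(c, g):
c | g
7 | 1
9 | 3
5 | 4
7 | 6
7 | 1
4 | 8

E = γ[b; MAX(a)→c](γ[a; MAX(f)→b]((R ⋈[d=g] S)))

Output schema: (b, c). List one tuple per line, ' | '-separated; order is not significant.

Subexpression sizes:
  R → 4
  S → 6
  (R ⋈[d=g] S) → 4
  γ[a; MAX(f)→b]((R ⋈[d=g] S)) → 3
  γ[b; MAX(a)→c](γ[a; MAX(f)→b]((R ⋈[d=g] S))) → 3

== RESULT ==
b | c
1 | 9
2 | 8
4 | 4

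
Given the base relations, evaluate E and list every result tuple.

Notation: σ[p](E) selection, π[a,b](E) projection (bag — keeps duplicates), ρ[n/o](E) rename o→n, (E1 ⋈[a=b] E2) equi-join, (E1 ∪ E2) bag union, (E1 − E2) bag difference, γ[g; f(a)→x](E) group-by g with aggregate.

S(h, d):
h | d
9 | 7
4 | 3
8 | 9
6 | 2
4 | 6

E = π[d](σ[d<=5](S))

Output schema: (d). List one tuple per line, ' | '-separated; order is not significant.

Subexpression sizes:
  S → 5
  σ[d<=5](S) → 2
  π[d](σ[d<=5](S)) → 2

== RESULT ==
d
2
3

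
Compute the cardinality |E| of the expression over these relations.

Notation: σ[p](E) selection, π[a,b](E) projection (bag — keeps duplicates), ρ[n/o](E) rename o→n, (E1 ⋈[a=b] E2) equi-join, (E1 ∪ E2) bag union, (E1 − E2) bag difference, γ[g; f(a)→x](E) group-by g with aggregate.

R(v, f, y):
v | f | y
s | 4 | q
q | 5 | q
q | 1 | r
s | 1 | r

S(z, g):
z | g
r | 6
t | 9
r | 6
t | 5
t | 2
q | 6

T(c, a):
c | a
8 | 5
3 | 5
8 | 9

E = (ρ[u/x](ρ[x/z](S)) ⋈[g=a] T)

Row counts bottom-up:
  S → 6
  ρ[x/z](S) → 6
  ρ[u/x](ρ[x/z](S)) → 6
  T → 3
  (ρ[u/x](ρ[x/z](S)) ⋈[g=a] T) → 3

|E| = 3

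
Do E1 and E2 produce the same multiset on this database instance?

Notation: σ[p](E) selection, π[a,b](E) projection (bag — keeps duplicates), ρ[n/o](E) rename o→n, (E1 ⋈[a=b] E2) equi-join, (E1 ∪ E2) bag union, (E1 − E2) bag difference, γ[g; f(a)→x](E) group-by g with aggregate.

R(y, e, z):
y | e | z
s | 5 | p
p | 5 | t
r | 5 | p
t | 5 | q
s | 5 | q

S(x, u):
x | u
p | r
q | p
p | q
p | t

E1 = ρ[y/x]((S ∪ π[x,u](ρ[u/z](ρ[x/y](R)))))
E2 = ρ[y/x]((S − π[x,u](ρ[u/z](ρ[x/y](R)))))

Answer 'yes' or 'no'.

E1 per-node cardinality:
  S → 4
  R → 5
  ρ[x/y](R) → 5
  ρ[u/z](ρ[x/y](R)) → 5
  π[x,u](ρ[u/z](ρ[x/y](R))) → 5
  (S ∪ π[x,u](ρ[u/z](ρ[x/y](R)))) → 9
  ρ[y/x]((S ∪ π[x,u](ρ[u/z](ρ[x/y](R))))) → 9
E2 per-node cardinality:
  S → 4
  R → 5
  ρ[x/y](R) → 5
  ρ[u/z](ρ[x/y](R)) → 5
  π[x,u](ρ[u/z](ρ[x/y](R))) → 5
  (S − π[x,u](ρ[u/z](ρ[x/y](R)))) → 3
  ρ[y/x]((S − π[x,u](ρ[u/z](ρ[x/y](R))))) → 3

E1 result:
y | u
p | q
p | r
p | t
p | t
q | p
r | p
s | p
s | q
t | q
E2 result:
y | u
p | q
p | r
q | p
Witness: ('t', 'q') appears 1× in E1 but 0× in E2.

no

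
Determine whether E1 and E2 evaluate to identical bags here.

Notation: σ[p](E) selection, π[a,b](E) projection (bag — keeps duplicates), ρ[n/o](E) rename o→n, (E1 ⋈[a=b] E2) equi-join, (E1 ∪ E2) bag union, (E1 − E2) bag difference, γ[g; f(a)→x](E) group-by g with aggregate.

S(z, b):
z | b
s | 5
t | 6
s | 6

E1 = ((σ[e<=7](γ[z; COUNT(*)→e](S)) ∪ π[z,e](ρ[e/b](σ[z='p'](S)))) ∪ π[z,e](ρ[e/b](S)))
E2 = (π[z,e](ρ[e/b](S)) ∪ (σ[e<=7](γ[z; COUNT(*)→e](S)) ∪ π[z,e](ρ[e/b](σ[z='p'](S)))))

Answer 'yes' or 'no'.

E1 stepwise |·|:
  S → 3
  γ[z; COUNT(*)→e](S) → 2
  σ[e<=7](γ[z; COUNT(*)→e](S)) → 2
  S → 3
  σ[z='p'](S) → 0
  ρ[e/b](σ[z='p'](S)) → 0
  π[z,e](ρ[e/b](σ[z='p'](S))) → 0
  (σ[e<=7](γ[z; COUNT(*)→e](S)) ∪ π[z,e](ρ[e/b](σ[z='p'](S)))) → 2
  S → 3
  ρ[e/b](S) → 3
  π[z,e](ρ[e/b](S)) → 3
  ((σ[e<=7](γ[z; COUNT(*)→e](S)) ∪ π[z,e](ρ[e/b](σ[z='p'](S)))) ∪ π[z,e](ρ[e/b](S))) → 5
E2 stepwise |·|:
  S → 3
  ρ[e/b](S) → 3
  π[z,e](ρ[e/b](S)) → 3
  S → 3
  γ[z; COUNT(*)→e](S) → 2
  σ[e<=7](γ[z; COUNT(*)→e](S)) → 2
  S → 3
  σ[z='p'](S) → 0
  ρ[e/b](σ[z='p'](S)) → 0
  π[z,e](ρ[e/b](σ[z='p'](S))) → 0
  (σ[e<=7](γ[z; COUNT(*)→e](S)) ∪ π[z,e](ρ[e/b](σ[z='p'](S)))) → 2
  (π[z,e](ρ[e/b](S)) ∪ (σ[e<=7](γ[z; COUNT(*)→e](S)) ∪ π[z,e](ρ[e/b](σ[z='p'](S))))) → 5

E1 and E2 produce the same multiset:
z | e
s | 2
s | 5
s | 6
t | 1
t | 6

yes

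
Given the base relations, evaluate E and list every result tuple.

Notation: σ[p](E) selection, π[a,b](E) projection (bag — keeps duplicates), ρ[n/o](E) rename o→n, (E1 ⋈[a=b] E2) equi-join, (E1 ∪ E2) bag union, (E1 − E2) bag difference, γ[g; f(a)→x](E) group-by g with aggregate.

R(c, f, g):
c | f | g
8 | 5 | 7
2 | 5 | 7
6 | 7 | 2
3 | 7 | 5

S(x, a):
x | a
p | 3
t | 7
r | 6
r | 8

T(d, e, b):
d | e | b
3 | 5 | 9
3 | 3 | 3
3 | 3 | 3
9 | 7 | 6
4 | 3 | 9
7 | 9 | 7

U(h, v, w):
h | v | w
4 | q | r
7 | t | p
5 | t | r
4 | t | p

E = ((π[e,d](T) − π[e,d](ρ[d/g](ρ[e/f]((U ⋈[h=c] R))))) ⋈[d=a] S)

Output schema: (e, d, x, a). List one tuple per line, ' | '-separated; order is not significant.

Per-node cardinality:
  T → 6
  π[e,d](T) → 6
  U → 4
  R → 4
  (U ⋈[h=c] R) → 0
  ρ[e/f]((U ⋈[h=c] R)) → 0
  ρ[d/g](ρ[e/f]((U ⋈[h=c] R))) → 0
  π[e,d](ρ[d/g](ρ[e/f]((U ⋈[h=c] R)))) → 0
  (π[e,d](T) − π[e,d](ρ[d/g](ρ[e/f]((U ⋈[h=c] R))))) → 6
  S → 4
  ((π[e,d](T) − π[e,d](ρ[d/g](ρ[e/f]((U ⋈[h=c] R))))) ⋈[d=a] S) → 4

== RESULT ==
e | d | x | a
3 | 3 | p | 3
3 | 3 | p | 3
5 | 3 | p | 3
9 | 7 | t | 7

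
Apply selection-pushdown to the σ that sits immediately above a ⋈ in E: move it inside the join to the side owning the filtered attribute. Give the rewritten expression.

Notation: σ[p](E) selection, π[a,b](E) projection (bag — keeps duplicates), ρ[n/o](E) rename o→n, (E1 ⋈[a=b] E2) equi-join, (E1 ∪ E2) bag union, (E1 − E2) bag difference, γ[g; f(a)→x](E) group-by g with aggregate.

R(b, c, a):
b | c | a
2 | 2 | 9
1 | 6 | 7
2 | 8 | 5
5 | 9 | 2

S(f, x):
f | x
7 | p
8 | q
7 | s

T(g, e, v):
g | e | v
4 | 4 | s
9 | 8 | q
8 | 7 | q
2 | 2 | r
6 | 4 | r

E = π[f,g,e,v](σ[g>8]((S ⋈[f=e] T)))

σ filters on g, owned by the right side.
E' = π[f,g,e,v]((S ⋈[f=e] σ[g>8](T)))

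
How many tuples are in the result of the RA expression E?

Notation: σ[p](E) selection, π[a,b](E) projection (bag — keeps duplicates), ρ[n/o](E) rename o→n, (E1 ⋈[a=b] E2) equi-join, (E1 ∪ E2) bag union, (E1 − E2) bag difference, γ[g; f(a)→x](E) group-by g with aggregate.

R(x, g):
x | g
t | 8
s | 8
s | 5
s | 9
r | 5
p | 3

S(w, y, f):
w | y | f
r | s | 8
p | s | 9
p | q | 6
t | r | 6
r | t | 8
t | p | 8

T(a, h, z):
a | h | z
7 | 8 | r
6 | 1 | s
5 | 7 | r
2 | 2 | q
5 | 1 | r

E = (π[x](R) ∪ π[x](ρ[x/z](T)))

Per-node cardinality:
  R → 6
  π[x](R) → 6
  T → 5
  ρ[x/z](T) → 5
  π[x](ρ[x/z](T)) → 5
  (π[x](R) ∪ π[x](ρ[x/z](T))) → 11

|E| = 11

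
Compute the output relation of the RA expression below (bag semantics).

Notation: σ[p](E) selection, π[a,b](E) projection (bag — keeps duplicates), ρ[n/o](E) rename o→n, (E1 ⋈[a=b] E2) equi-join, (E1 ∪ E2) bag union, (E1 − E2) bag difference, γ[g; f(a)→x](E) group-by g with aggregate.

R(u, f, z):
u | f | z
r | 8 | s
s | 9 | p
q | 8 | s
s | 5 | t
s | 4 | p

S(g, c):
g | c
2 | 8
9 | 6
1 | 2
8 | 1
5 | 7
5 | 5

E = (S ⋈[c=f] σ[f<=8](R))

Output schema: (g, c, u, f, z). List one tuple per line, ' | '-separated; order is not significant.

Row counts bottom-up:
  S → 6
  R → 5
  σ[f<=8](R) → 4
  (S ⋈[c=f] σ[f<=8](R)) → 3

== RESULT ==
g | c | u | f | z
2 | 8 | q | 8 | s
2 | 8 | r | 8 | s
5 | 5 | s | 5 | t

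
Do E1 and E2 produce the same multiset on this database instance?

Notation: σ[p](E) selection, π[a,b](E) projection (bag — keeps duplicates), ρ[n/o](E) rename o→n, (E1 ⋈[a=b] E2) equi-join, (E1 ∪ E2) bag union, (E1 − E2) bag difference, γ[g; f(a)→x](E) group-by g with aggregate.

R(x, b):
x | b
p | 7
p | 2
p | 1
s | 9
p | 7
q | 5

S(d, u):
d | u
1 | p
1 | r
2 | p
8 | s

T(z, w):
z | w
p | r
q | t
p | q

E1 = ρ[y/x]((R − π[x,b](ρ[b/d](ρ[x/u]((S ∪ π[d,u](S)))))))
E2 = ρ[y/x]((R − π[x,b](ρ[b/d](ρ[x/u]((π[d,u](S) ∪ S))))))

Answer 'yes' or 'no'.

E1 row counts bottom-up:
  R → 6
  S → 4
  S → 4
  π[d,u](S) → 4
  (S ∪ π[d,u](S)) → 8
  ρ[x/u]((S ∪ π[d,u](S))) → 8
  ρ[b/d](ρ[x/u]((S ∪ π[d,u](S)))) → 8
  π[x,b](ρ[b/d](ρ[x/u]((S ∪ π[d,u](S))))) → 8
  (R − π[x,b](ρ[b/d](ρ[x/u]((S ∪ π[d,u](S)))))) → 4
  ρ[y/x]((R − π[x,b](ρ[b/d](ρ[x/u]((S ∪ π[d,u](S))))))) → 4
E2 row counts bottom-up:
  R → 6
  S → 4
  π[d,u](S) → 4
  S → 4
  (π[d,u](S) ∪ S) → 8
  ρ[x/u]((π[d,u](S) ∪ S)) → 8
  ρ[b/d](ρ[x/u]((π[d,u](S) ∪ S))) → 8
  π[x,b](ρ[b/d](ρ[x/u]((π[d,u](S) ∪ S)))) → 8
  (R − π[x,b](ρ[b/d](ρ[x/u]((π[d,u](S) ∪ S))))) → 4
  ρ[y/x]((R − π[x,b](ρ[b/d](ρ[x/u]((π[d,u](S) ∪ S)))))) → 4

E1 and E2 produce the same multiset:
y | b
p | 7
p | 7
q | 5
s | 9

yes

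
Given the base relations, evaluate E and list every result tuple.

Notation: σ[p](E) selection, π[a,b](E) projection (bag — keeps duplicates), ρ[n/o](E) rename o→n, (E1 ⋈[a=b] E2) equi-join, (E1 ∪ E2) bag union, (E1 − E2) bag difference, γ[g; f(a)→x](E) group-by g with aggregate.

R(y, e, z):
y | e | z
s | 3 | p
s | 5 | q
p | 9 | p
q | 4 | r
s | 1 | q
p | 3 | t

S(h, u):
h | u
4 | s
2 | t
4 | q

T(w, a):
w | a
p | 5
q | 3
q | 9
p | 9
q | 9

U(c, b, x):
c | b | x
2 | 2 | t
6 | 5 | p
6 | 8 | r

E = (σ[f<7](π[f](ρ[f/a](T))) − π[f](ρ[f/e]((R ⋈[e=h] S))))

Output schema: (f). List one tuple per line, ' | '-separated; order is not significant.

Per-node cardinality:
  T → 5
  ρ[f/a](T) → 5
  π[f](ρ[f/a](T)) → 5
  σ[f<7](π[f](ρ[f/a](T))) → 2
  R → 6
  S → 3
  (R ⋈[e=h] S) → 2
  ρ[f/e]((R ⋈[e=h] S)) → 2
  π[f](ρ[f/e]((R ⋈[e=h] S))) → 2
  (σ[f<7](π[f](ρ[f/a](T))) − π[f](ρ[f/e]((R ⋈[e=h] S)))) → 2

== RESULT ==
f
3
5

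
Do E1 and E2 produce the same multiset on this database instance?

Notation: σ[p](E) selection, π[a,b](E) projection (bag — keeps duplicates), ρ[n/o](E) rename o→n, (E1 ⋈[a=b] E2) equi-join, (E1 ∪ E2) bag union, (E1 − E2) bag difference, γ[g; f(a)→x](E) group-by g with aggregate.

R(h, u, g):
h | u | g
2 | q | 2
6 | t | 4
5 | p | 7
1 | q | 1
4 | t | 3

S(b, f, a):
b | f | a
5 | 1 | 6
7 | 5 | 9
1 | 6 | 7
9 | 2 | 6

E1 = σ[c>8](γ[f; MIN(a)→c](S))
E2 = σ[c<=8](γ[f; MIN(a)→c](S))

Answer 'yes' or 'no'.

E1 row counts bottom-up:
  S → 4
  γ[f; MIN(a)→c](S) → 4
  σ[c>8](γ[f; MIN(a)→c](S)) → 1
E2 row counts bottom-up:
  S → 4
  γ[f; MIN(a)→c](S) → 4
  σ[c<=8](γ[f; MIN(a)→c](S)) → 3

E1 result:
f | c
5 | 9
E2 result:
f | c
1 | 6
2 | 6
6 | 7
Witness: (5, 9) appears 1× in E1 but 0× in E2.

no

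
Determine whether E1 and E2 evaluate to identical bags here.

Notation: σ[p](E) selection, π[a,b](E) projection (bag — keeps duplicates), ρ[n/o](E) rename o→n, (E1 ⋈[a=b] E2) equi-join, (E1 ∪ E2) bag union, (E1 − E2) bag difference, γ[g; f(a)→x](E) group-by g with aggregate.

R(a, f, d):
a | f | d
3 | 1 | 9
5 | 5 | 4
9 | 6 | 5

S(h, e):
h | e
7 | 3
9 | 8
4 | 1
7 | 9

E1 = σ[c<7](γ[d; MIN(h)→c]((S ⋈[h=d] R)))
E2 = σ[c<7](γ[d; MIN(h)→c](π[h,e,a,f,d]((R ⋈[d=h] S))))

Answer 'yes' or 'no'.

E1 subexpression sizes:
  S → 4
  R → 3
  (S ⋈[h=d] R) → 2
  γ[d; MIN(h)→c]((S ⋈[h=d] R)) → 2
  σ[c<7](γ[d; MIN(h)→c]((S ⋈[h=d] R))) → 1
E2 subexpression sizes:
  R → 3
  S → 4
  (R ⋈[d=h] S) → 2
  π[h,e,a,f,d]((R ⋈[d=h] S)) → 2
  γ[d; MIN(h)→c](π[h,e,a,f,d]((R ⋈[d=h] S))) → 2
  σ[c<7](γ[d; MIN(h)→c](π[h,e,a,f,d]((R ⋈[d=h] S)))) → 1

E1 and E2 produce the same multiset:
d | c
4 | 4

yes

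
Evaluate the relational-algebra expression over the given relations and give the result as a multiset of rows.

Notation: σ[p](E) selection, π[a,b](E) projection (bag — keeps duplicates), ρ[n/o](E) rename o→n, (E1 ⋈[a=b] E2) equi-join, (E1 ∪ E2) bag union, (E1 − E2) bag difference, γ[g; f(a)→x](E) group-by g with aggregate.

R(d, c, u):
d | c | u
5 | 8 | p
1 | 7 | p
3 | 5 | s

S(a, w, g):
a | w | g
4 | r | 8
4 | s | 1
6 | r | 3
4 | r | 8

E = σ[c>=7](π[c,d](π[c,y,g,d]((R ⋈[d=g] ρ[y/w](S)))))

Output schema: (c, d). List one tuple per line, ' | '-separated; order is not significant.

Row counts bottom-up:
  R → 3
  S → 4
  ρ[y/w](S) → 4
  (R ⋈[d=g] ρ[y/w](S)) → 2
  π[c,y,g,d]((R ⋈[d=g] ρ[y/w](S))) → 2
  π[c,d](π[c,y,g,d]((R ⋈[d=g] ρ[y/w](S)))) → 2
  σ[c>=7](π[c,d](π[c,y,g,d]((R ⋈[d=g] ρ[y/w](S))))) → 1

== RESULT ==
c | d
7 | 1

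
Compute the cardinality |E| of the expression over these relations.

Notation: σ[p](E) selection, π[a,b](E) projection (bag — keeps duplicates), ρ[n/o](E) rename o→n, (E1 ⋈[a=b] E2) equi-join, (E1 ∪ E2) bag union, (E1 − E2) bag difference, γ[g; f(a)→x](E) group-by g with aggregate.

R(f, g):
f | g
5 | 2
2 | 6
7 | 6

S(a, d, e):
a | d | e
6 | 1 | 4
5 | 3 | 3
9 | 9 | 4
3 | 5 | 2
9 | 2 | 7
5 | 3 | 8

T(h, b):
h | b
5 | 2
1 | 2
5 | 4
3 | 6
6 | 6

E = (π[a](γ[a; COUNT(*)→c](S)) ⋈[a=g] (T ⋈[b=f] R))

Stepwise |·|:
  S → 6
  γ[a; COUNT(*)→c](S) → 4
  π[a](γ[a; COUNT(*)→c](S)) → 4
  T → 5
  R → 3
  (T ⋈[b=f] R) → 2
  (π[a](γ[a; COUNT(*)→c](S)) ⋈[a=g] (T ⋈[b=f] R)) → 2

|E| = 2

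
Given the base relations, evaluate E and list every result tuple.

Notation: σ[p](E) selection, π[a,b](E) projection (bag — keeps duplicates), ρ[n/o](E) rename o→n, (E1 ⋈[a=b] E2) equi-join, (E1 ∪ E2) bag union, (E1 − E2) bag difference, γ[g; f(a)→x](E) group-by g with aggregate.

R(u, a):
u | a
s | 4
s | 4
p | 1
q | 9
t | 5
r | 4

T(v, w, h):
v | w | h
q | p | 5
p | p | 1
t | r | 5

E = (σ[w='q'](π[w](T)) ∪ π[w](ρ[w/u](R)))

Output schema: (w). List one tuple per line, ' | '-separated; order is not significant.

Per-node cardinality:
  T → 3
  π[w](T) → 3
  σ[w='q'](π[w](T)) → 0
  R → 6
  ρ[w/u](R) → 6
  π[w](ρ[w/u](R)) → 6
  (σ[w='q'](π[w](T)) ∪ π[w](ρ[w/u](R))) → 6

== RESULT ==
w
p
q
r
s
s
t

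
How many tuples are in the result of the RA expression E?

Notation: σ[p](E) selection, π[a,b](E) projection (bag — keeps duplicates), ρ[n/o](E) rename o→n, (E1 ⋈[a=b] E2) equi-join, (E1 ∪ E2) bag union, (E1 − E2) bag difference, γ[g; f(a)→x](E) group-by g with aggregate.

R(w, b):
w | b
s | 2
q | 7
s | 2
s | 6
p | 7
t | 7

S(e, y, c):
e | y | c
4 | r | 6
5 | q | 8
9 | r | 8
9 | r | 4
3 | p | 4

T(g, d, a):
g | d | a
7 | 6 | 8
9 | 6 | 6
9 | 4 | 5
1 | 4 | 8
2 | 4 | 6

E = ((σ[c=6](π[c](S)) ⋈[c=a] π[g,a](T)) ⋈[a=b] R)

Per-node cardinality:
  S → 5
  π[c](S) → 5
  σ[c=6](π[c](S)) → 1
  T → 5
  π[g,a](T) → 5
  (σ[c=6](π[c](S)) ⋈[c=a] π[g,a](T)) → 2
  R → 6
  ((σ[c=6](π[c](S)) ⋈[c=a] π[g,a](T)) ⋈[a=b] R) → 2

|E| = 2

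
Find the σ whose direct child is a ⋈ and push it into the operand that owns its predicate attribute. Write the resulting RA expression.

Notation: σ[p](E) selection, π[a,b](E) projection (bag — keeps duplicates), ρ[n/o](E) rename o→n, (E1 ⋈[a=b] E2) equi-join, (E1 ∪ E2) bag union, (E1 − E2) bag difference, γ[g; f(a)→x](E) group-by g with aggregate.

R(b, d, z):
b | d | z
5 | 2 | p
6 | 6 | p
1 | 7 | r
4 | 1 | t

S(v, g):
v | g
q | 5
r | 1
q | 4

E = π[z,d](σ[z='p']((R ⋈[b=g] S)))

σ filters on z, owned by the left side.
E' = π[z,d]((σ[z='p'](R) ⋈[b=g] S))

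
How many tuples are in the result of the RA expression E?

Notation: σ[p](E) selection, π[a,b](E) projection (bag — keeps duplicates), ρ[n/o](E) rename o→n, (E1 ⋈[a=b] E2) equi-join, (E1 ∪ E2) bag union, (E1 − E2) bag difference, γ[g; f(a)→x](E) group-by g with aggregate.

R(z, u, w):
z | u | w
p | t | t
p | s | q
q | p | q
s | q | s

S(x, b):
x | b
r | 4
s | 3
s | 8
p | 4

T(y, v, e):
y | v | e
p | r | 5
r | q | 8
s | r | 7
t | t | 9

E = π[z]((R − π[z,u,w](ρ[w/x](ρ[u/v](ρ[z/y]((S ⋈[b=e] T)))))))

Row counts bottom-up:
  R → 4
  S → 4
  T → 4
  (S ⋈[b=e] T) → 1
  ρ[z/y]((S ⋈[b=e] T)) → 1
  ρ[u/v](ρ[z/y]((S ⋈[b=e] T))) → 1
  ρ[w/x](ρ[u/v](ρ[z/y]((S ⋈[b=e] T)))) → 1
  π[z,u,w](ρ[w/x](ρ[u/v](ρ[z/y]((S ⋈[b=e] T))))) → 1
  (R − π[z,u,w](ρ[w/x](ρ[u/v](ρ[z/y]((S ⋈[b=e] T)))))) → 4
  π[z]((R − π[z,u,w](ρ[w/x](ρ[u/v](ρ[z/y]((S ⋈[b=e] T))))))) → 4

|E| = 4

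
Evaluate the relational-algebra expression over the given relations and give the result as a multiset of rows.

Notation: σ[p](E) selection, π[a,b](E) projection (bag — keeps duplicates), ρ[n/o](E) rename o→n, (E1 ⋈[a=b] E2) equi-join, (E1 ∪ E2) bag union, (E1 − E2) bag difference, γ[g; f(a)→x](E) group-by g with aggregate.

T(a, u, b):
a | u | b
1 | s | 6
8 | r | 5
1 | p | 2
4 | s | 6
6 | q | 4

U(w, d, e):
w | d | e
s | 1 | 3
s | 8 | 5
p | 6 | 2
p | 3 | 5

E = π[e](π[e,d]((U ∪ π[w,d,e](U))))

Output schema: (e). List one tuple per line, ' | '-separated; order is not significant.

Stepwise |·|:
  U → 4
  U → 4
  π[w,d,e](U) → 4
  (U ∪ π[w,d,e](U)) → 8
  π[e,d]((U ∪ π[w,d,e](U))) → 8
  π[e](π[e,d]((U ∪ π[w,d,e](U)))) → 8

== RESULT ==
e
2
2
3
3
5
5
5
5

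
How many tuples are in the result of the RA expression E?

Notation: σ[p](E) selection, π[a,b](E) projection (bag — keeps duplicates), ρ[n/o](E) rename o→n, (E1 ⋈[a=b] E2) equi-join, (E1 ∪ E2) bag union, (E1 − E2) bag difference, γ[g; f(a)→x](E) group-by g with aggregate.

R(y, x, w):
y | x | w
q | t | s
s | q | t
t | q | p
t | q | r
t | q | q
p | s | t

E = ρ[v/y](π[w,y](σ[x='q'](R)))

Subexpression sizes:
  R → 6
  σ[x='q'](R) → 4
  π[w,y](σ[x='q'](R)) → 4
  ρ[v/y](π[w,y](σ[x='q'](R))) → 4

|E| = 4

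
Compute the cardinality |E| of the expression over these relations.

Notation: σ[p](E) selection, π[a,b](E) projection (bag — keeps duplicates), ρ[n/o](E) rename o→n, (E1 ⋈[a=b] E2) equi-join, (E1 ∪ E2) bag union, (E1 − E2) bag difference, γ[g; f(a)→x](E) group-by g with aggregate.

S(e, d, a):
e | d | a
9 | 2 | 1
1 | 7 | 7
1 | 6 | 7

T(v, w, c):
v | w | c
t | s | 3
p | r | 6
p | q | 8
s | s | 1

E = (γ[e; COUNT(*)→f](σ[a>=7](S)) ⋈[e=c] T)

Per-node cardinality:
  S → 3
  σ[a>=7](S) → 2
  γ[e; COUNT(*)→f](σ[a>=7](S)) → 1
  T → 4
  (γ[e; COUNT(*)→f](σ[a>=7](S)) ⋈[e=c] T) → 1

|E| = 1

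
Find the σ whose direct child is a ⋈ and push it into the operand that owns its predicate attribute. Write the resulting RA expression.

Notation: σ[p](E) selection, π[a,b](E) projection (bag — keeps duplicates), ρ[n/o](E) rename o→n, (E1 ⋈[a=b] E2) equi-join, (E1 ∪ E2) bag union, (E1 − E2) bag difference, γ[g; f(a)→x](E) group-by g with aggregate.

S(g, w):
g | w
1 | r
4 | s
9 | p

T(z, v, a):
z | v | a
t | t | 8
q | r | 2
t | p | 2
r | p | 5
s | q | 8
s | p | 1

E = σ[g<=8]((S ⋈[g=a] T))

σ filters on g, owned by the left side.
E' = (σ[g<=8](S) ⋈[g=a] T)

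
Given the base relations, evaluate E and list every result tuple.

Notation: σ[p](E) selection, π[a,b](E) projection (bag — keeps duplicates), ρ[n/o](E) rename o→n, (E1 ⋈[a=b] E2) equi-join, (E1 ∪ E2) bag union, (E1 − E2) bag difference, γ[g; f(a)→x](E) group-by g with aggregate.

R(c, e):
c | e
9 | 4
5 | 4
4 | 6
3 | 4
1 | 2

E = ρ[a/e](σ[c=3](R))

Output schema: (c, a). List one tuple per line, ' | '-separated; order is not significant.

Per-node cardinality:
  R → 5
  σ[c=3](R) → 1
  ρ[a/e](σ[c=3](R)) → 1

== RESULT ==
c | a
3 | 4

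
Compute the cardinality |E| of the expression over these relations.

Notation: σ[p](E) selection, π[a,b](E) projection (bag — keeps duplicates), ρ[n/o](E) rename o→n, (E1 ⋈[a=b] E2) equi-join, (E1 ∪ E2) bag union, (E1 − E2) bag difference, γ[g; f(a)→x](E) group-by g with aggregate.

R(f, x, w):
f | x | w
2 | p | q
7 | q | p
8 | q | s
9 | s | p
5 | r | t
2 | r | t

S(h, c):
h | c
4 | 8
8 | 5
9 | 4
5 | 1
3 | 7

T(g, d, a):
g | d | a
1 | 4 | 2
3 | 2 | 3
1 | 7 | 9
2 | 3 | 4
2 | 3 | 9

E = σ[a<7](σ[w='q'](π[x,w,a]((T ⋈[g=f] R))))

Subexpression sizes:
  T → 5
  R → 6
  (T ⋈[g=f] R) → 4
  π[x,w,a]((T ⋈[g=f] R)) → 4
  σ[w='q'](π[x,w,a]((T ⋈[g=f] R))) → 2
  σ[a<7](σ[w='q'](π[x,w,a]((T ⋈[g=f] R)))) → 1

|E| = 1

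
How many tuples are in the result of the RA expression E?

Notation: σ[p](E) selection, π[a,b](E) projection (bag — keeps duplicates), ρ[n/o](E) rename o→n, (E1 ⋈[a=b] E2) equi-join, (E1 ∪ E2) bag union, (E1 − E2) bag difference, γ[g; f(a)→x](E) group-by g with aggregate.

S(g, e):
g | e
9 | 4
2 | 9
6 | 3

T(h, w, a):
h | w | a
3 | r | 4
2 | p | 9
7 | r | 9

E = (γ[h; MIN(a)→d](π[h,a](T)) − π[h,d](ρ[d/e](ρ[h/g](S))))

Row counts bottom-up:
  T → 3
  π[h,a](T) → 3
  γ[h; MIN(a)→d](π[h,a](T)) → 3
  S → 3
  ρ[h/g](S) → 3
  ρ[d/e](ρ[h/g](S)) → 3
  π[h,d](ρ[d/e](ρ[h/g](S))) → 3
  (γ[h; MIN(a)→d](π[h,a](T)) − π[h,d](ρ[d/e](ρ[h/g](S)))) → 2

|E| = 2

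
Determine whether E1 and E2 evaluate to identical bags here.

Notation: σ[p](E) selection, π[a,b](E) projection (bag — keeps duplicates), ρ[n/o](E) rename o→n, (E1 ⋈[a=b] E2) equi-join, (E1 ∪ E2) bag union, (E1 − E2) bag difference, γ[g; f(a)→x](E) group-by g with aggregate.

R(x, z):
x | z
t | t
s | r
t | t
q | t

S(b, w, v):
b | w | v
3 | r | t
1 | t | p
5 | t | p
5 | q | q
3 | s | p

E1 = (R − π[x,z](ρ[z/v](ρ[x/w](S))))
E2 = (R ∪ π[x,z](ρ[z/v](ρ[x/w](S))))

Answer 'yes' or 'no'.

E1 per-node cardinality:
  R → 4
  S → 5
  ρ[x/w](S) → 5
  ρ[z/v](ρ[x/w](S)) → 5
  π[x,z](ρ[z/v](ρ[x/w](S))) → 5
  (R − π[x,z](ρ[z/v](ρ[x/w](S)))) → 4
E2 per-node cardinality:
  R → 4
  S → 5
  ρ[x/w](S) → 5
  ρ[z/v](ρ[x/w](S)) → 5
  π[x,z](ρ[z/v](ρ[x/w](S))) → 5
  (R ∪ π[x,z](ρ[z/v](ρ[x/w](S)))) → 9

E1 result:
x | z
q | t
s | r
t | t
t | t
E2 result:
x | z
q | q
q | t
r | t
s | p
s | r
t | p
t | p
t | t
t | t
Witness: ('q', 'q') appears 0× in E1 but 1× in E2.

no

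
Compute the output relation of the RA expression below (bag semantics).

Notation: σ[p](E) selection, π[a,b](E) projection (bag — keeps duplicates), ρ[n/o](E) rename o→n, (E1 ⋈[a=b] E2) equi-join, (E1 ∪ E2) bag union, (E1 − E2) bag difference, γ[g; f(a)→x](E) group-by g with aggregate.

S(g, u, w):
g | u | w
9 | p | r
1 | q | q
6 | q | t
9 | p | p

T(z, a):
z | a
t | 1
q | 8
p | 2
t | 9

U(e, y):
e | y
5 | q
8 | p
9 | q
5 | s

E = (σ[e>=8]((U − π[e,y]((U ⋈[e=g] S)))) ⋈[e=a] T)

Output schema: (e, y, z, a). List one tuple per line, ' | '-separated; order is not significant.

Row counts bottom-up:
  U → 4
  U → 4
  S → 4
  (U ⋈[e=g] S) → 2
  π[e,y]((U ⋈[e=g] S)) → 2
  (U − π[e,y]((U ⋈[e=g] S))) → 3
  σ[e>=8]((U − π[e,y]((U ⋈[e=g] S)))) → 1
  T → 4
  (σ[e>=8]((U − π[e,y]((U ⋈[e=g] S)))) ⋈[e=a] T) → 1

== RESULT ==
e | y | z | a
8 | p | q | 8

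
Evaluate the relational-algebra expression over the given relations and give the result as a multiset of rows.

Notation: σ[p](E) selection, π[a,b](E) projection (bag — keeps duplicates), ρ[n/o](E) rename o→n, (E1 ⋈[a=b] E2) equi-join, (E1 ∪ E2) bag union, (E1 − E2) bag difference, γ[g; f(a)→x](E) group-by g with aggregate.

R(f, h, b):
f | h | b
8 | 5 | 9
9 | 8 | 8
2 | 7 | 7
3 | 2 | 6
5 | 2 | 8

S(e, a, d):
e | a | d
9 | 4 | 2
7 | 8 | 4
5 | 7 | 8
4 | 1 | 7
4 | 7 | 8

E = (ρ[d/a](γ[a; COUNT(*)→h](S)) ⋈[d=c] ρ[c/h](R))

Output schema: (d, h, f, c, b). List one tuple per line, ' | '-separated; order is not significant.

Subexpression sizes:
  S → 5
  γ[a; COUNT(*)→h](S) → 4
  ρ[d/a](γ[a; COUNT(*)→h](S)) → 4
  R → 5
  ρ[c/h](R) → 5
  (ρ[d/a](γ[a; COUNT(*)→h](S)) ⋈[d=c] ρ[c/h](R)) → 2

== RESULT ==
d | h | f | c | b
7 | 2 | 2 | 7 | 7
8 | 1 | 9 | 8 | 8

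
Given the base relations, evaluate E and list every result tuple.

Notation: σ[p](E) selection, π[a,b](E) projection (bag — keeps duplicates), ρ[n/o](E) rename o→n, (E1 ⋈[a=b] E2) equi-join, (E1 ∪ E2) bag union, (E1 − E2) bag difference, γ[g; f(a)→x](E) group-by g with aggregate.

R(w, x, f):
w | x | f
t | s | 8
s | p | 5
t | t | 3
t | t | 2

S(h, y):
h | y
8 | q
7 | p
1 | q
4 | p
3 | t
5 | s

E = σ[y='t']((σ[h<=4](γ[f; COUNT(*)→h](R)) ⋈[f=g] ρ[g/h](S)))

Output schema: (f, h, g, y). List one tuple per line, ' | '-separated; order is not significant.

Row counts bottom-up:
  R → 4
  γ[f; COUNT(*)→h](R) → 4
  σ[h<=4](γ[f; COUNT(*)→h](R)) → 4
  S → 6
  ρ[g/h](S) → 6
  (σ[h<=4](γ[f; COUNT(*)→h](R)) ⋈[f=g] ρ[g/h](S)) → 3
  σ[y='t']((σ[h<=4](γ[f; COUNT(*)→h](R)) ⋈[f=g] ρ[g/h](S))) → 1

== RESULT ==
f | h | g | y
3 | 1 | 3 | t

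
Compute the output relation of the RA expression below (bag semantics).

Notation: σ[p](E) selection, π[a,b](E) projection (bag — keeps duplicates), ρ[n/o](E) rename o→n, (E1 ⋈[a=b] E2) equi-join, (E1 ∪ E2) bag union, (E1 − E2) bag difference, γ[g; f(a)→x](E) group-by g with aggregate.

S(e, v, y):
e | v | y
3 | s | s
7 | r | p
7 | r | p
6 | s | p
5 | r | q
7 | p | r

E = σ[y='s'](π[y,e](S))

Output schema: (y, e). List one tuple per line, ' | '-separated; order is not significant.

Per-node cardinality:
  S → 6
  π[y,e](S) → 6
  σ[y='s'](π[y,e](S)) → 1

== RESULT ==
y | e
s | 3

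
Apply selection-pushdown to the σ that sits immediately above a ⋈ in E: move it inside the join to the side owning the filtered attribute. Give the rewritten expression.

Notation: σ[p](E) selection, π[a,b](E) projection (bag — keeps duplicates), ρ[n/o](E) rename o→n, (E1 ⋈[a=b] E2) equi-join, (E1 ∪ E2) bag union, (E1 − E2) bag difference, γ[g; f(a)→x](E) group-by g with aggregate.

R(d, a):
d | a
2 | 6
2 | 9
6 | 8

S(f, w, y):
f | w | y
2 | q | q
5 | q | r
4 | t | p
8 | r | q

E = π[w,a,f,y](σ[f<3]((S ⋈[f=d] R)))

σ filters on f, owned by the left side.
E' = π[w,a,f,y]((σ[f<3](S) ⋈[f=d] R))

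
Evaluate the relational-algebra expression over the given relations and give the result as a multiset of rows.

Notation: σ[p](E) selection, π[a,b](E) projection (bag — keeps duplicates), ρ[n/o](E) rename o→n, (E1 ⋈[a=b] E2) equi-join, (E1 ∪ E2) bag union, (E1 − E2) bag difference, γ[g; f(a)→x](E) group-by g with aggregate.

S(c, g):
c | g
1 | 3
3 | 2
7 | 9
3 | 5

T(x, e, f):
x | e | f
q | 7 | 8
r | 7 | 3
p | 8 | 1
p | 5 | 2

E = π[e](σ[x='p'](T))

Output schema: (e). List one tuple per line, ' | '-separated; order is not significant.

Row counts bottom-up:
  T → 4
  σ[x='p'](T) → 2
  π[e](σ[x='p'](T)) → 2

== RESULT ==
e
5
8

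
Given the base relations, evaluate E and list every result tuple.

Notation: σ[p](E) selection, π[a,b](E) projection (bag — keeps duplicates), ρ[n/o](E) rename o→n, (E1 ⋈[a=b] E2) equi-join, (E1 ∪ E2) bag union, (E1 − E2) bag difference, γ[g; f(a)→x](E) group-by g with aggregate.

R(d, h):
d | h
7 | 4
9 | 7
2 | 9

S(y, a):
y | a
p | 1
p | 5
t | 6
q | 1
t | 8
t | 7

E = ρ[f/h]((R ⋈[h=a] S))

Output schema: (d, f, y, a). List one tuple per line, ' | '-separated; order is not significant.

Subexpression sizes:
  R → 3
  S → 6
  (R ⋈[h=a] S) → 1
  ρ[f/h]((R ⋈[h=a] S)) → 1

== RESULT ==
d | f | y | a
9 | 7 | t | 7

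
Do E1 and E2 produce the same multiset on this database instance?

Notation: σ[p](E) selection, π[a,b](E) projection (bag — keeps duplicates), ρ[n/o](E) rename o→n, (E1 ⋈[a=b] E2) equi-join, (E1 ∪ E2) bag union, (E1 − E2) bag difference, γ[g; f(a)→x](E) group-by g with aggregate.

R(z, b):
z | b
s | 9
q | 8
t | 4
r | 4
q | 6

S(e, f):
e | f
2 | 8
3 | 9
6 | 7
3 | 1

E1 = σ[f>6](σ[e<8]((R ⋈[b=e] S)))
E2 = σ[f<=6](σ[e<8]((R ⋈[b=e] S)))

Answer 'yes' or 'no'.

E1 stepwise |·|:
  R → 5
  S → 4
  (R ⋈[b=e] S) → 1
  σ[e<8]((R ⋈[b=e] S)) → 1
  σ[f>6](σ[e<8]((R ⋈[b=e] S))) → 1
E2 stepwise |·|:
  R → 5
  S → 4
  (R ⋈[b=e] S) → 1
  σ[e<8]((R ⋈[b=e] S)) → 1
  σ[f<=6](σ[e<8]((R ⋈[b=e] S))) → 0

E1 result:
z | b | e | f
q | 6 | 6 | 7
E2 result:
z | b | e | f
(0 rows)
Witness: ('q', 6, 6, 7) appears 1× in E1 but 0× in E2.

no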